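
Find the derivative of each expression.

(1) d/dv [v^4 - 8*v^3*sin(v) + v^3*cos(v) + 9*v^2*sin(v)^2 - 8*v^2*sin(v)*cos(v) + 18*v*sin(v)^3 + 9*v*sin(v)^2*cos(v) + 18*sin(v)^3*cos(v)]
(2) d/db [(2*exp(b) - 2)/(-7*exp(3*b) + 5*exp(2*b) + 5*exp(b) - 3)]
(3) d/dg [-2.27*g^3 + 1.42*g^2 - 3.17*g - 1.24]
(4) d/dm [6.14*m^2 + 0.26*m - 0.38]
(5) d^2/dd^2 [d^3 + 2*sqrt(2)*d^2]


(1) = -v^3*sin(v) - 8*v^3*cos(v) + 4*v^3 + 16*v^2*sin(v)^2 + 18*v^2*sin(v)*cos(v) - 24*v^2*sin(v) + 3*v^2*cos(v) - 8*v^2 - 27*v*sin(v)^3 + 54*v*sin(v)^2*cos(v) + 18*v*sin(v)^2 - 16*v*sin(v)*cos(v) + 18*v*sin(v) - 72*sin(v)^4 + 18*sin(v)^3 + 9*sin(v)^2*cos(v) + 54*sin(v)^2
(2) = (28*exp(b) + 4)*exp(b)/(49*exp(4*b) + 28*exp(3*b) - 38*exp(2*b) - 12*exp(b) + 9)
(3) = -6.81*g^2 + 2.84*g - 3.17
(4) = 12.28*m + 0.26
(5) = 6*d + 4*sqrt(2)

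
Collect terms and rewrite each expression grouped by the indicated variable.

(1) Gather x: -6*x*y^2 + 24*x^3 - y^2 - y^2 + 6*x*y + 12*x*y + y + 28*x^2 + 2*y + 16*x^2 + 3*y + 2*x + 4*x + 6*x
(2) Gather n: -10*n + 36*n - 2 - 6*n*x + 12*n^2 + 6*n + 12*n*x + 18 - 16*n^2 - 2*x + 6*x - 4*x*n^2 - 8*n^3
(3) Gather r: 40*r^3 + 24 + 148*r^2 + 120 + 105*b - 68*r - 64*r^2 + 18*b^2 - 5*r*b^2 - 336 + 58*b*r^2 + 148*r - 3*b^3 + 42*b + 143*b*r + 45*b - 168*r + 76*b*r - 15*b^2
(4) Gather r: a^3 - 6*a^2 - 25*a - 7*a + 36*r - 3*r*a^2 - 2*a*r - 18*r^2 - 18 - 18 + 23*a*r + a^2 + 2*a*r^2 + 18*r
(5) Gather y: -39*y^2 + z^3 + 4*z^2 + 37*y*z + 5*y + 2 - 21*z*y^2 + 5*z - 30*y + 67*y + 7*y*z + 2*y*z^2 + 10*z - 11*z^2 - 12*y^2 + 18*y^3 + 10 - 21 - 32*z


(1) = 24*x^3 + 44*x^2 + x*(-6*y^2 + 18*y + 12) - 2*y^2 + 6*y
(2) = -8*n^3 + n^2*(-4*x - 4) + n*(6*x + 32) + 4*x + 16
(3) = -3*b^3 + 3*b^2 + 192*b + 40*r^3 + r^2*(58*b + 84) + r*(-5*b^2 + 219*b - 88) - 192
(4) = a^3 - 5*a^2 - 32*a + r^2*(2*a - 18) + r*(-3*a^2 + 21*a + 54) - 36
(5) = 18*y^3 + y^2*(-21*z - 51) + y*(2*z^2 + 44*z + 42) + z^3 - 7*z^2 - 17*z - 9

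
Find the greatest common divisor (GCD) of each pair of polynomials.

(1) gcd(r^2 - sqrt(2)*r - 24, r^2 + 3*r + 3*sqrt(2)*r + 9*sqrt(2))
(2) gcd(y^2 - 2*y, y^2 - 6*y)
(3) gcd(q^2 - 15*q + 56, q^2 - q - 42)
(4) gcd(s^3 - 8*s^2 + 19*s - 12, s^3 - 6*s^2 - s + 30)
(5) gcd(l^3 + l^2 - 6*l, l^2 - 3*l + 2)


(1) = gcd((r - 4*sqrt(2))*(r + 3*sqrt(2)), (r + 3)*(r + 3*sqrt(2))) = r + 3*sqrt(2)
(2) = gcd(y*(y - 2), y*(y - 6)) = y
(3) = gcd((q - 8)*(q - 7), (q - 7)*(q + 6)) = q - 7
(4) = gcd((s - 4)*(s - 3)*(s - 1), (s - 5)*(s - 3)*(s + 2)) = s - 3
(5) = l - 2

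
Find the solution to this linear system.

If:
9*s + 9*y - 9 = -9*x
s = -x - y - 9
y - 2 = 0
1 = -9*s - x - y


Then:
No Solution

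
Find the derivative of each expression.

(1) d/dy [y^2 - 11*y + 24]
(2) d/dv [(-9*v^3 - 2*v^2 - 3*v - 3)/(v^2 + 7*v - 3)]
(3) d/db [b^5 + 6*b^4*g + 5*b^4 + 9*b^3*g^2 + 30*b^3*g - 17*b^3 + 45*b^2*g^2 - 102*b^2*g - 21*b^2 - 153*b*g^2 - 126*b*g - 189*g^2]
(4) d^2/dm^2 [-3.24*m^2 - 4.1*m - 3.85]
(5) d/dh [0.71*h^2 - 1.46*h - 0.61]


(1) = 2*y - 11
(2) = (-9*v^4 - 126*v^3 + 70*v^2 + 18*v + 30)/(v^4 + 14*v^3 + 43*v^2 - 42*v + 9)
(3) = 5*b^4 + 24*b^3*g + 20*b^3 + 27*b^2*g^2 + 90*b^2*g - 51*b^2 + 90*b*g^2 - 204*b*g - 42*b - 153*g^2 - 126*g
(4) = -6.48000000000000
(5) = 1.42*h - 1.46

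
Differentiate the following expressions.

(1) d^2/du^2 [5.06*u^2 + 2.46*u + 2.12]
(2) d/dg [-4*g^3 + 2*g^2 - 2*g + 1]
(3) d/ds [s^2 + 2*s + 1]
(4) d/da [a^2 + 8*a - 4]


(1) = 10.1200000000000
(2) = -12*g^2 + 4*g - 2
(3) = 2*s + 2
(4) = 2*a + 8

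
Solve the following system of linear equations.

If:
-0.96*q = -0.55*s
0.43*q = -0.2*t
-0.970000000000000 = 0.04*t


Then:
q = 11.28
s = 19.69
t = -24.25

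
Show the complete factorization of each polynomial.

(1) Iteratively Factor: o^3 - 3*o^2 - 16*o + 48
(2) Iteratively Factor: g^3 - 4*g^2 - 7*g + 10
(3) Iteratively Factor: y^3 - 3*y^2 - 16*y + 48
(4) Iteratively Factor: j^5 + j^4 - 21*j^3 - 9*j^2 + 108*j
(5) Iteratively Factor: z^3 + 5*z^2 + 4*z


(1) = (o + 4)*(o^2 - 7*o + 12) = (o - 4)*(o + 4)*(o - 3)
(2) = (g - 1)*(g^2 - 3*g - 10) = (g - 5)*(g - 1)*(g + 2)
(3) = (y - 3)*(y^2 - 16) = (y - 4)*(y - 3)*(y + 4)
(4) = (j + 4)*(j^4 - 3*j^3 - 9*j^2 + 27*j) = (j - 3)*(j + 4)*(j^3 - 9*j) = (j - 3)^2*(j + 4)*(j^2 + 3*j) = j*(j - 3)^2*(j + 4)*(j + 3)
(5) = (z + 1)*(z^2 + 4*z) = z*(z + 1)*(z + 4)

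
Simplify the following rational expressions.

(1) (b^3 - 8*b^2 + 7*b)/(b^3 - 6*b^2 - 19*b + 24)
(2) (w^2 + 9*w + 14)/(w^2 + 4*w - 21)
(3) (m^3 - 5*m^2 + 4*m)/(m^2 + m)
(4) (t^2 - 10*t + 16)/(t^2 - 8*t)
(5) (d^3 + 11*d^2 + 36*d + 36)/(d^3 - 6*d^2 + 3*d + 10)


(1) = (b^2 - 7*b)/(b^2 - 5*b - 24)
(2) = (w + 2)/(w - 3)
(3) = (m^2 - 5*m + 4)/(m + 1)
(4) = (t - 2)/t
(5) = (d^3 + 11*d^2 + 36*d + 36)/(d^3 - 6*d^2 + 3*d + 10)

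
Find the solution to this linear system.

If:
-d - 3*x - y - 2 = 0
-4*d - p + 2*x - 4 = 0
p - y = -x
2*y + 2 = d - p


Then:
d = -22/27
p = -8/9
x = -2/27
y = -26/27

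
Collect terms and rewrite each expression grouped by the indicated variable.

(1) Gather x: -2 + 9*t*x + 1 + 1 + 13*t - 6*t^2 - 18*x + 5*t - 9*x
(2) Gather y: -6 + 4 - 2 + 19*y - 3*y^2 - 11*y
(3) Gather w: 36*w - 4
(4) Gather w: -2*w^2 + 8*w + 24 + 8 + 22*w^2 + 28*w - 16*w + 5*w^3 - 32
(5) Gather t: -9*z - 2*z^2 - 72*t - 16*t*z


(1) = -6*t^2 + 18*t + x*(9*t - 27)
(2) = -3*y^2 + 8*y - 4
(3) = 36*w - 4
(4) = 5*w^3 + 20*w^2 + 20*w
(5) = t*(-16*z - 72) - 2*z^2 - 9*z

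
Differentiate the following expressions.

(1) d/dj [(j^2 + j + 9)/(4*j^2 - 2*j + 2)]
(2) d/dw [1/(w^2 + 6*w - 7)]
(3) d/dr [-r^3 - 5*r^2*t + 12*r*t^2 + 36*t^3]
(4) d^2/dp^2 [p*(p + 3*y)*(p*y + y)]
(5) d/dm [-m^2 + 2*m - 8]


(1) = (-3*j^2 - 34*j + 10)/(2*(4*j^4 - 4*j^3 + 5*j^2 - 2*j + 1))
(2) = 2*(-w - 3)/(w^2 + 6*w - 7)^2
(3) = -3*r^2 - 10*r*t + 12*t^2
(4) = 2*y*(3*p + 3*y + 1)
(5) = 2 - 2*m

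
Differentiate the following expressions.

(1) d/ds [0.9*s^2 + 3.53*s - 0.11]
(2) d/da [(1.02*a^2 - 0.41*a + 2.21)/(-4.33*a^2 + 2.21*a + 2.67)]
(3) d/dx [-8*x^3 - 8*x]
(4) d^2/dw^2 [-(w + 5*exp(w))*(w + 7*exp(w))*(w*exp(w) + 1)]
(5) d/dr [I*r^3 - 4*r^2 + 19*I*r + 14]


(1) = 1.8*s + 3.53
(2) = (0.4789*a^2 + 24.5854*a - 5.9788)/(18.7489*a^4 - 19.1386*a^3 - 18.2381*a^2 + 11.8014*a + 7.1289)
(3) = -24*x^2 - 8
(4) = -w^3*exp(w) - 48*w^2*exp(2*w) - 6*w^2*exp(w) - 315*w*exp(3*w) - 96*w*exp(2*w) - 18*w*exp(w) - 210*exp(3*w) - 164*exp(2*w) - 24*exp(w) - 2
(5) = 3*I*r^2 - 8*r + 19*I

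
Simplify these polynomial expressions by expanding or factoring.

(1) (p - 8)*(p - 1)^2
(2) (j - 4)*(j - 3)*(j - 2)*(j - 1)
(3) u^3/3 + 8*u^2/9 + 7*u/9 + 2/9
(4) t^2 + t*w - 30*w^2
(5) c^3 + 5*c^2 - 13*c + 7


(1) = p^3 - 10*p^2 + 17*p - 8
(2) = j^4 - 10*j^3 + 35*j^2 - 50*j + 24
(3) = (u/3 + 1/3)*(u + 2/3)*(u + 1)
(4) = (t - 5*w)*(t + 6*w)
(5) = (c - 1)^2*(c + 7)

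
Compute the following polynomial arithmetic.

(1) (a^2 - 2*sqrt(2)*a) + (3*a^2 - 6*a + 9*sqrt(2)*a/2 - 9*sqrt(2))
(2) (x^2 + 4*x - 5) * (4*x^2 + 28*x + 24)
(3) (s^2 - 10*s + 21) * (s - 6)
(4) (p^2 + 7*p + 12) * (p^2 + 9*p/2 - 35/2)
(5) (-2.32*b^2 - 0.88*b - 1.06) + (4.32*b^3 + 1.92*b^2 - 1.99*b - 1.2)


(1) = 4*a^2 - 6*a + 5*sqrt(2)*a/2 - 9*sqrt(2)
(2) = 4*x^4 + 44*x^3 + 116*x^2 - 44*x - 120
(3) = s^3 - 16*s^2 + 81*s - 126
(4) = p^4 + 23*p^3/2 + 26*p^2 - 137*p/2 - 210
(5) = 4.32*b^3 - 0.4*b^2 - 2.87*b - 2.26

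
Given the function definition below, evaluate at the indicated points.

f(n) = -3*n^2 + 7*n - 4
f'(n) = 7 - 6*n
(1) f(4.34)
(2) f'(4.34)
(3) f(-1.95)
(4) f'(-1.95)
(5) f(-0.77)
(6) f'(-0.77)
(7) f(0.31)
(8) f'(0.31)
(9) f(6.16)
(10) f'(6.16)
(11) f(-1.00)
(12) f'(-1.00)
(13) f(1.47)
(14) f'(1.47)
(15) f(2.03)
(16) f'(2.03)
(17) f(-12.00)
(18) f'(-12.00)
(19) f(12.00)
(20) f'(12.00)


(1) = -30.13
(2) = -19.04
(3) = -29.06
(4) = 18.70
(5) = -11.17
(6) = 11.62
(7) = -2.12
(8) = 5.14
(9) = -74.72
(10) = -29.96
(11) = -14.00
(12) = 13.00
(13) = -0.19
(14) = -1.82
(15) = -2.15
(16) = -5.18
(17) = -520.00
(18) = 79.00
(19) = -352.00
(20) = -65.00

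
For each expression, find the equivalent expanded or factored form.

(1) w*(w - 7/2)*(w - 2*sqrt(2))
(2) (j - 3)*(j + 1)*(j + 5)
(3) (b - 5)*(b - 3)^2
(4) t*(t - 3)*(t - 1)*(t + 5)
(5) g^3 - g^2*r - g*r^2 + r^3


(1) = w^3 - 7*w^2/2 - 2*sqrt(2)*w^2 + 7*sqrt(2)*w
(2) = j^3 + 3*j^2 - 13*j - 15
(3) = b^3 - 11*b^2 + 39*b - 45
(4) = t^4 + t^3 - 17*t^2 + 15*t
(5) = (-g + r)^2*(g + r)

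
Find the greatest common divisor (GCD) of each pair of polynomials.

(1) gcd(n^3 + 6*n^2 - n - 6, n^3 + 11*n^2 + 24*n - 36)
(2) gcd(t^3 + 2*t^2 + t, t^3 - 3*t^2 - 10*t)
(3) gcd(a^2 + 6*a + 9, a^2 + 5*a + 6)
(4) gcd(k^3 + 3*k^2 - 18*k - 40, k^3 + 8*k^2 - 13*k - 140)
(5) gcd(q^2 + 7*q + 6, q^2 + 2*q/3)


(1) = n^2 + 5*n - 6
(2) = gcd(t*(t + 1)^2, t*(t - 5)*(t + 2)) = t
(3) = a + 3
(4) = gcd((k - 4)*(k + 2)*(k + 5), (k - 4)*(k + 5)*(k + 7)) = k^2 + k - 20
(5) = 1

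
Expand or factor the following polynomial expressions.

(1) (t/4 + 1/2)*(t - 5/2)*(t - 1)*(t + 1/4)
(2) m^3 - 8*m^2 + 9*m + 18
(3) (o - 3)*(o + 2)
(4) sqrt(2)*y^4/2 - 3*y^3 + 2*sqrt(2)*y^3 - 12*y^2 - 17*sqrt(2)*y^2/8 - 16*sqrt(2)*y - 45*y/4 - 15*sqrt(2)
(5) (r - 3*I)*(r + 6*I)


(1) = t^4/4 - 5*t^3/16 - 39*t^2/32 + 31*t/32 + 5/16
(2) = (m - 6)*(m - 3)*(m + 1)
(3) = o^2 - o - 6
(4) = (y + 3/2)*(y + 5/2)*(y - 4*sqrt(2))*(sqrt(2)*y/2 + 1)
(5) = r^2 + 3*I*r + 18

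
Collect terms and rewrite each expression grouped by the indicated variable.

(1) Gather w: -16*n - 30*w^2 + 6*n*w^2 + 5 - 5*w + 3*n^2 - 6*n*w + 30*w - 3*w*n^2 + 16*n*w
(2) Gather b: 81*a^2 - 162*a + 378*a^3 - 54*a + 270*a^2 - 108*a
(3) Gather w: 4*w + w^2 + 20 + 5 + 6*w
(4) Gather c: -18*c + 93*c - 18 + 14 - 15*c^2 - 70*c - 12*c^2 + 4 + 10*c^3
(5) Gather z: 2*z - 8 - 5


(1) = 3*n^2 - 16*n + w^2*(6*n - 30) + w*(-3*n^2 + 10*n + 25) + 5
(2) = 378*a^3 + 351*a^2 - 324*a
(3) = w^2 + 10*w + 25
(4) = 10*c^3 - 27*c^2 + 5*c
(5) = 2*z - 13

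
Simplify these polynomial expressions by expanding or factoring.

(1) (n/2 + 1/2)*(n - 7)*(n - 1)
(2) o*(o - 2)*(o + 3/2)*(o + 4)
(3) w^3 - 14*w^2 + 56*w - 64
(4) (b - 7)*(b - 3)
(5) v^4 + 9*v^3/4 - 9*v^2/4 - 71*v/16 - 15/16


(1) = n^3/2 - 7*n^2/2 - n/2 + 7/2
(2) = o^4 + 7*o^3/2 - 5*o^2 - 12*o
(3) = (w - 8)*(w - 4)*(w - 2)
(4) = b^2 - 10*b + 21
(5) = (v - 3/2)*(v + 1/4)*(v + 1)*(v + 5/2)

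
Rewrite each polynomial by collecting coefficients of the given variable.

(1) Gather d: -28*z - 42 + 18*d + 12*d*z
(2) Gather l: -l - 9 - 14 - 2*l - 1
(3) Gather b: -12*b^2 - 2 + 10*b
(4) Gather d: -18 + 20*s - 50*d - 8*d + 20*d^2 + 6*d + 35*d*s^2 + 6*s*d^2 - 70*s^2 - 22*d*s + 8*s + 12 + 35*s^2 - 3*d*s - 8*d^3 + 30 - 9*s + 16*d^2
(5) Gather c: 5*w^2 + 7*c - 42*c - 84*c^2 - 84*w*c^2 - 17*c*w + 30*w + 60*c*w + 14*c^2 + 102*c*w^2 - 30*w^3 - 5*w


(1) = d*(12*z + 18) - 28*z - 42
(2) = -3*l - 24
(3) = -12*b^2 + 10*b - 2
(4) = -8*d^3 + d^2*(6*s + 36) + d*(35*s^2 - 25*s - 52) - 35*s^2 + 19*s + 24
(5) = c^2*(-84*w - 70) + c*(102*w^2 + 43*w - 35) - 30*w^3 + 5*w^2 + 25*w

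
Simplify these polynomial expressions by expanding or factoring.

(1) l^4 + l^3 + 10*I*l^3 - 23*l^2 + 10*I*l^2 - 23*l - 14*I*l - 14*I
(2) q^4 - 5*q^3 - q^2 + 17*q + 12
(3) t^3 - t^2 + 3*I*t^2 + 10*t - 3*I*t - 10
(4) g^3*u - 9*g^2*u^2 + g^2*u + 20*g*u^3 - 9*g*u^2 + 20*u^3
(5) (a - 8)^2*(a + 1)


(1) = (l + 1)*(l + I)*(l + 2*I)*(l + 7*I)
(2) = (q - 4)*(q - 3)*(q + 1)^2
(3) = (t - 1)*(t - 2*I)*(t + 5*I)
(4) = (g - 5*u)*(g - 4*u)*(g*u + u)
(5) = a^3 - 15*a^2 + 48*a + 64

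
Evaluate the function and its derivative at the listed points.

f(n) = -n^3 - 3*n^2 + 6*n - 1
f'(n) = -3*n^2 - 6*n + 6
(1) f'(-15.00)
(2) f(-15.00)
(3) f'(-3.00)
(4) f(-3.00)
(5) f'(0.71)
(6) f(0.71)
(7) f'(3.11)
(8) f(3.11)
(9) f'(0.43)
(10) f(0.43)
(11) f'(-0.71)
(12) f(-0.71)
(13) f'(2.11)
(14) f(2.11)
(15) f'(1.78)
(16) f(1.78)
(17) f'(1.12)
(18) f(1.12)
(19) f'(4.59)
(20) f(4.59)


(1) = -579.00
(2) = 2609.00
(3) = -3.00
(4) = -19.00
(5) = 0.23
(6) = 1.39
(7) = -41.68
(8) = -41.44
(9) = 2.87
(10) = 0.95
(11) = 8.75
(12) = -6.41
(13) = -20.02
(14) = -11.09
(15) = -14.19
(16) = -5.46
(17) = -4.48
(18) = 0.55
(19) = -84.74
(20) = -133.37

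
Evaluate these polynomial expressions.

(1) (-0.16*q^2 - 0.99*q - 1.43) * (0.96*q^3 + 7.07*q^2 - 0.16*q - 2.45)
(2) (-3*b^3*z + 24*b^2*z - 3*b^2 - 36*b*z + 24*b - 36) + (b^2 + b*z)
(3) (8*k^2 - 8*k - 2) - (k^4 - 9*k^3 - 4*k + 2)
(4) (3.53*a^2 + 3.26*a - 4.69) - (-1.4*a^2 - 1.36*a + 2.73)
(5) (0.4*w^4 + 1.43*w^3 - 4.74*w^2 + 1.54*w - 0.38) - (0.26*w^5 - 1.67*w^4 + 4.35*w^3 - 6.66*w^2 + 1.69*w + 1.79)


(1) = -0.1536*q^5 - 2.0816*q^4 - 8.3465*q^3 - 9.5597*q^2 + 2.6543*q + 3.5035
(2) = -3*b^3*z + 24*b^2*z - 2*b^2 - 35*b*z + 24*b - 36
(3) = -k^4 + 9*k^3 + 8*k^2 - 4*k - 4
(4) = 4.93*a^2 + 4.62*a - 7.42
(5) = -0.26*w^5 + 2.07*w^4 - 2.92*w^3 + 1.92*w^2 - 0.15*w - 2.17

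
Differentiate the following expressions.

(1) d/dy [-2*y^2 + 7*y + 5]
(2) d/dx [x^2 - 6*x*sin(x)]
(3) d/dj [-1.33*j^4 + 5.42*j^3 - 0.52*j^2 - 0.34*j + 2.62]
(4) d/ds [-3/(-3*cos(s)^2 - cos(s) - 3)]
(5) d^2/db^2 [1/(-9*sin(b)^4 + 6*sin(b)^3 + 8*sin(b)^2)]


(1) = 7 - 4*y
(2) = -6*x*cos(x) + 2*x - 6*sin(x)
(3) = -5.32*j^3 + 16.26*j^2 - 1.04*j - 0.34
(4) = 3*(6*cos(s) + 1)*sin(s)/(3*cos(s)^2 + cos(s) + 3)^2
(5) = 2*(648*sin(b)^2 - 621*sin(b) - 1080 + 1074/sin(b) + 560/sin(b)^2 - 384/sin(b)^3 - 192/sin(b)^4)/((3*sin(b) - 4)^3*(3*sin(b) + 2)^3)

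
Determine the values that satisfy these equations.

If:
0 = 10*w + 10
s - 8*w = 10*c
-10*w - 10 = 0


Then:
c = s/10 + 4/5
w = -1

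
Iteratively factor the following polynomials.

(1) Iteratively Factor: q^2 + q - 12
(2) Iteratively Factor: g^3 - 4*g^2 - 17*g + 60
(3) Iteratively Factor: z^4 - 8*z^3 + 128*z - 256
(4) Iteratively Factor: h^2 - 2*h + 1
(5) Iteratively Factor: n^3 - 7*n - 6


(1) = (q + 4)*(q - 3)
(2) = (g - 5)*(g^2 + g - 12) = (g - 5)*(g + 4)*(g - 3)
(3) = (z + 4)*(z^3 - 12*z^2 + 48*z - 64) = (z - 4)*(z + 4)*(z^2 - 8*z + 16) = (z - 4)^2*(z + 4)*(z - 4)
(4) = (h - 1)*(h - 1)
(5) = (n - 3)*(n^2 + 3*n + 2) = (n - 3)*(n + 1)*(n + 2)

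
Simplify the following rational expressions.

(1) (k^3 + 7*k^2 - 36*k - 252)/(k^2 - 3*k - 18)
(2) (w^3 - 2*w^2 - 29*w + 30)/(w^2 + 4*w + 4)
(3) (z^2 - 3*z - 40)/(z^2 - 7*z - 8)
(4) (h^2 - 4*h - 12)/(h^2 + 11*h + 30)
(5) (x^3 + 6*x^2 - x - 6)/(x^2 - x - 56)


(1) = (k^2 + 13*k + 42)/(k + 3)
(2) = (w^3 - 2*w^2 - 29*w + 30)/(w^2 + 4*w + 4)
(3) = (z + 5)/(z + 1)
(4) = (h^2 - 4*h - 12)/(h^2 + 11*h + 30)
(5) = (x^3 + 6*x^2 - x - 6)/(x^2 - x - 56)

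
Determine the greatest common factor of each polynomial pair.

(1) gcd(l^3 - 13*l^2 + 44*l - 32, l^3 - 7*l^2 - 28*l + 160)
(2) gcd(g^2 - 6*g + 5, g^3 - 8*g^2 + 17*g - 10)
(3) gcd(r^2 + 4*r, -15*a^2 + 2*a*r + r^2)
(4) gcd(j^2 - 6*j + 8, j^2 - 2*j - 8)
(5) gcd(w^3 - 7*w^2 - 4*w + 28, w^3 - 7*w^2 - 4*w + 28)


(1) = l^2 - 12*l + 32
(2) = gcd((g - 5)*(g - 1), (g - 5)*(g - 2)*(g - 1)) = g^2 - 6*g + 5
(3) = gcd(r*(r + 4), (-3*a + r)*(5*a + r)) = 1
(4) = j - 4
(5) = w^3 - 7*w^2 - 4*w + 28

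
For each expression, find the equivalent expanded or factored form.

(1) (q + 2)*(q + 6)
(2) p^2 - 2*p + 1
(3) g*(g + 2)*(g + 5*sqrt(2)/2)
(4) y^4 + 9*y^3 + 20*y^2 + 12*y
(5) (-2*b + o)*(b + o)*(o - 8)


(1) = q^2 + 8*q + 12
(2) = (p - 1)^2
(3) = g^3 + 2*g^2 + 5*sqrt(2)*g^2/2 + 5*sqrt(2)*g
(4) = y*(y + 1)*(y + 2)*(y + 6)
(5) = -2*b^2*o + 16*b^2 - b*o^2 + 8*b*o + o^3 - 8*o^2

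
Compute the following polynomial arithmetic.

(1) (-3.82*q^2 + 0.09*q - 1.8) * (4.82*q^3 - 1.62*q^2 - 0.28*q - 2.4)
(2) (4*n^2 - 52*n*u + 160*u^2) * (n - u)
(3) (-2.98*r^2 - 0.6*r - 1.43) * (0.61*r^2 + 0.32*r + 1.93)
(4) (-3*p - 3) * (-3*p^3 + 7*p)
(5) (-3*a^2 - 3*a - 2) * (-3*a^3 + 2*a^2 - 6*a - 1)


(1) = -18.4124*q^5 + 6.6222*q^4 - 7.7522*q^3 + 12.0588*q^2 + 0.288*q + 4.32
(2) = 4*n^3 - 56*n^2*u + 212*n*u^2 - 160*u^3
(3) = -1.8178*r^4 - 1.3196*r^3 - 6.8157*r^2 - 1.6156*r - 2.7599
(4) = 9*p^4 + 9*p^3 - 21*p^2 - 21*p
(5) = 9*a^5 + 3*a^4 + 18*a^3 + 17*a^2 + 15*a + 2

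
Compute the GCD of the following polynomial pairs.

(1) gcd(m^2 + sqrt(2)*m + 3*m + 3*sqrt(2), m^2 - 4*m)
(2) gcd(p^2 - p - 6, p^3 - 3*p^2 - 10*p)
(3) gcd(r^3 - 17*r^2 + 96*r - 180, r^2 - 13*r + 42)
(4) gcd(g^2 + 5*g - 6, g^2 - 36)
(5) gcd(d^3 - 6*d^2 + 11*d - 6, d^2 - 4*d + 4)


(1) = 1
(2) = p + 2
(3) = gcd((r - 6)^2*(r - 5), (r - 7)*(r - 6)) = r - 6
(4) = gcd((g - 1)*(g + 6), (g - 6)*(g + 6)) = g + 6
(5) = gcd((d - 3)*(d - 2)*(d - 1), (d - 2)^2) = d - 2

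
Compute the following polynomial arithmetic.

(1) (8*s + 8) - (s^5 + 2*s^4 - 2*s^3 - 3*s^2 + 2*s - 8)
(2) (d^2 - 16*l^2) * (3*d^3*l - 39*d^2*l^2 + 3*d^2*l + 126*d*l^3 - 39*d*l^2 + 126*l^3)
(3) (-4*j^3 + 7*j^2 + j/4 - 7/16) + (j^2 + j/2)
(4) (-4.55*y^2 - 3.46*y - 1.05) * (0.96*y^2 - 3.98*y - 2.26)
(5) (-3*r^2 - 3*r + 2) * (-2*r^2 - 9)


(1) = -s^5 - 2*s^4 + 2*s^3 + 3*s^2 + 6*s + 16
(2) = 3*d^5*l - 39*d^4*l^2 + 3*d^4*l + 78*d^3*l^3 - 39*d^3*l^2 + 624*d^2*l^4 + 78*d^2*l^3 - 2016*d*l^5 + 624*d*l^4 - 2016*l^5
(3) = -4*j^3 + 8*j^2 + 3*j/4 - 7/16
(4) = -4.368*y^4 + 14.7874*y^3 + 23.0458*y^2 + 11.9986*y + 2.373
(5) = 6*r^4 + 6*r^3 + 23*r^2 + 27*r - 18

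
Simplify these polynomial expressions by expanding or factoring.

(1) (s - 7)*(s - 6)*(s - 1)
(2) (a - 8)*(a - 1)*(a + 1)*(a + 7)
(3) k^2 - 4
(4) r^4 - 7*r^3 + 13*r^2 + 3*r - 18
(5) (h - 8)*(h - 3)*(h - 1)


(1) = s^3 - 14*s^2 + 55*s - 42
(2) = a^4 - a^3 - 57*a^2 + a + 56
(3) = (k - 2)*(k + 2)
(4) = (r - 3)^2*(r - 2)*(r + 1)
(5) = h^3 - 12*h^2 + 35*h - 24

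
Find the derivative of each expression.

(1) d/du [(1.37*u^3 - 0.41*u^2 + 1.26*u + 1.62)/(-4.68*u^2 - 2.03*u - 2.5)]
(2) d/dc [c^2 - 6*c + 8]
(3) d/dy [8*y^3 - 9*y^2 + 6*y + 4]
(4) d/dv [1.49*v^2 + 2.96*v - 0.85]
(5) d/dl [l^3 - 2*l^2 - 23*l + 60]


(1) = (-6.4116*u^4 - 5.5622*u^3 - 3.5459*u^2 + 17.2132*u + 0.1386)/(21.9024*u^4 + 19.0008*u^3 + 27.5209*u^2 + 10.15*u + 6.25)
(2) = 2*c - 6
(3) = 24*y^2 - 18*y + 6
(4) = 2.98*v + 2.96
(5) = 3*l^2 - 4*l - 23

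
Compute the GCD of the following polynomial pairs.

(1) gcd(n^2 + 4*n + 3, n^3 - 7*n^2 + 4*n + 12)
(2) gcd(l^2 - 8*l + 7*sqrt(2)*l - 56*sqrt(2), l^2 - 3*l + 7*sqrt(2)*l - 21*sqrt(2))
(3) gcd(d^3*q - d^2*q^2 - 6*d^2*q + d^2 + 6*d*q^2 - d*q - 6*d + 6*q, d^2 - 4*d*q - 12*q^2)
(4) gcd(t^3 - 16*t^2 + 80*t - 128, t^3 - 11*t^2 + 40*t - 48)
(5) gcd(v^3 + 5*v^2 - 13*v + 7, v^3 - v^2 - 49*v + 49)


(1) = n + 1
(2) = l + 7*sqrt(2)
(3) = 1
(4) = gcd((t - 8)*(t - 4)^2, (t - 4)^2*(t - 3)) = t^2 - 8*t + 16
(5) = gcd((v - 1)^2*(v + 7), (v - 7)*(v - 1)*(v + 7)) = v^2 + 6*v - 7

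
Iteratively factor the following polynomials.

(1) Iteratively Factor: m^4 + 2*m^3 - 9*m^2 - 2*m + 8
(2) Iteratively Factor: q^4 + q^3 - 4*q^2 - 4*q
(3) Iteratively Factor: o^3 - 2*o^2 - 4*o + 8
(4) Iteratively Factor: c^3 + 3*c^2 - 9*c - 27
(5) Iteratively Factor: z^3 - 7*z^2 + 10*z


(1) = (m - 2)*(m^3 + 4*m^2 - m - 4) = (m - 2)*(m + 4)*(m^2 - 1) = (m - 2)*(m - 1)*(m + 4)*(m + 1)
(2) = (q + 1)*(q^3 - 4*q) = (q - 2)*(q + 1)*(q^2 + 2*q) = q*(q - 2)*(q + 1)*(q + 2)
(3) = (o - 2)*(o^2 - 4) = (o - 2)^2*(o + 2)
(4) = (c + 3)*(c^2 - 9) = (c - 3)*(c + 3)*(c + 3)
(5) = (z - 2)*(z^2 - 5*z) = z*(z - 2)*(z - 5)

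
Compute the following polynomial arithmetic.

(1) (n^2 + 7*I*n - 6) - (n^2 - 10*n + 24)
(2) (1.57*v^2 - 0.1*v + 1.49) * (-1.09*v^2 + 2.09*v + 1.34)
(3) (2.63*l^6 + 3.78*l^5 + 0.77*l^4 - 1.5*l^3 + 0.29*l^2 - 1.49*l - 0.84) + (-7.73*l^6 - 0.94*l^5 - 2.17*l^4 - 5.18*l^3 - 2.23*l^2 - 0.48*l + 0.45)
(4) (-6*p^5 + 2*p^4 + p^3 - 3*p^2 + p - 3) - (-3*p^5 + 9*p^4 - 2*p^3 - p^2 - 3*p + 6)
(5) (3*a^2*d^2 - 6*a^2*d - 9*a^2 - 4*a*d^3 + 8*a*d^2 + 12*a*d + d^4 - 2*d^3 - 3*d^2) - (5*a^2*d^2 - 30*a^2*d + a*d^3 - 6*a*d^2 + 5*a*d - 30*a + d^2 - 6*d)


(1) = 10*n + 7*I*n - 30
(2) = -1.7113*v^4 + 3.3903*v^3 + 0.2707*v^2 + 2.9801*v + 1.9966
(3) = -5.1*l^6 + 2.84*l^5 - 1.4*l^4 - 6.68*l^3 - 1.94*l^2 - 1.97*l - 0.39
(4) = -3*p^5 - 7*p^4 + 3*p^3 - 2*p^2 + 4*p - 9
(5) = -2*a^2*d^2 + 24*a^2*d - 9*a^2 - 5*a*d^3 + 14*a*d^2 + 7*a*d + 30*a + d^4 - 2*d^3 - 4*d^2 + 6*d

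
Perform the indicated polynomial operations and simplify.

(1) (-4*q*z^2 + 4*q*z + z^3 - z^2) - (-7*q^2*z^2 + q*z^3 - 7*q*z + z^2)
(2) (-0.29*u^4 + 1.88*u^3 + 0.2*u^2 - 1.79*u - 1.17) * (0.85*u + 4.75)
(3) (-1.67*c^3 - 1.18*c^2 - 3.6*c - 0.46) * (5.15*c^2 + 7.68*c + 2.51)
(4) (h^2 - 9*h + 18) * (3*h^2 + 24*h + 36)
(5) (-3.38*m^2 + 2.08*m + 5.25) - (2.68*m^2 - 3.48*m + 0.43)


(1) = 7*q^2*z^2 - q*z^3 - 4*q*z^2 + 11*q*z + z^3 - 2*z^2
(2) = -0.2465*u^5 + 0.2205*u^4 + 9.1*u^3 - 0.5715*u^2 - 9.497*u - 5.5575
(3) = -8.6005*c^5 - 18.9026*c^4 - 31.7941*c^3 - 32.9788*c^2 - 12.5688*c - 1.1546
(4) = 3*h^4 - 3*h^3 - 126*h^2 + 108*h + 648
(5) = -6.06*m^2 + 5.56*m + 4.82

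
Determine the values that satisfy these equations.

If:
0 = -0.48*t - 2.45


Then:
t = -5.10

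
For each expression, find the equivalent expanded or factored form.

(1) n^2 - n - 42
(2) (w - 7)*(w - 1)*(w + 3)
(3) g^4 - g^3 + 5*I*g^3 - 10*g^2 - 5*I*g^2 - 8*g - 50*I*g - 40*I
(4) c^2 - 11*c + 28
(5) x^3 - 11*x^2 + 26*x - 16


(1) = (n - 7)*(n + 6)
(2) = w^3 - 5*w^2 - 17*w + 21
(3) = (g - 4)*(g + 1)*(g + 2)*(g + 5*I)
(4) = (c - 7)*(c - 4)
(5) = (x - 8)*(x - 2)*(x - 1)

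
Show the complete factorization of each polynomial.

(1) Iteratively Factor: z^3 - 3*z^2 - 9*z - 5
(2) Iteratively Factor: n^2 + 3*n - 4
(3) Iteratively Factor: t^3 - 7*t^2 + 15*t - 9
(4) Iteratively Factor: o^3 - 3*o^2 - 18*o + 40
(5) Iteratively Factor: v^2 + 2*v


(1) = (z - 5)*(z^2 + 2*z + 1) = (z - 5)*(z + 1)*(z + 1)
(2) = (n + 4)*(n - 1)
(3) = (t - 3)*(t^2 - 4*t + 3) = (t - 3)^2*(t - 1)
(4) = (o + 4)*(o^2 - 7*o + 10) = (o - 5)*(o + 4)*(o - 2)
(5) = (v + 2)*(v)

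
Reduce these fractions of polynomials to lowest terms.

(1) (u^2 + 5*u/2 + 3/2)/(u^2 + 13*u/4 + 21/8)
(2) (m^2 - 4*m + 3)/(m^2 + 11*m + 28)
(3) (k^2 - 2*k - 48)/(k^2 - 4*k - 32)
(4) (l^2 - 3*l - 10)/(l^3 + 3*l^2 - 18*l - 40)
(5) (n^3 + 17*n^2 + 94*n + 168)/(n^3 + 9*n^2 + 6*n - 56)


(1) = (4*u + 4)/(4*u + 7)
(2) = (m^2 - 4*m + 3)/(m^2 + 11*m + 28)
(3) = (k + 6)/(k + 4)
(4) = (l - 5)/(l^2 + l - 20)
(5) = (n + 6)/(n - 2)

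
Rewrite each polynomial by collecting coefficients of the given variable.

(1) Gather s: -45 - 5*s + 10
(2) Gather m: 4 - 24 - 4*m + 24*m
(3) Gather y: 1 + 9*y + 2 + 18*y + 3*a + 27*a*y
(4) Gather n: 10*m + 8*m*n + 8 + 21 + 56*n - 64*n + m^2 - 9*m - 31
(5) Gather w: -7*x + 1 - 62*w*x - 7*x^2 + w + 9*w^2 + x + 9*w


(1) = -5*s - 35
(2) = 20*m - 20
(3) = 3*a + y*(27*a + 27) + 3
(4) = m^2 + m + n*(8*m - 8) - 2
(5) = 9*w^2 + w*(10 - 62*x) - 7*x^2 - 6*x + 1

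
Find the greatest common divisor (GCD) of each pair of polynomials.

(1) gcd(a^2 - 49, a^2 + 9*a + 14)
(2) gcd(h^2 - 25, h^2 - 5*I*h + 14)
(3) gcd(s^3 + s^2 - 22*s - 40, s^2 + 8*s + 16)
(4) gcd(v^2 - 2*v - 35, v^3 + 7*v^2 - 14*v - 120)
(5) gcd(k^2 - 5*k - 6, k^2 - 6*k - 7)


(1) = a + 7
(2) = 1
(3) = gcd((s - 5)*(s + 2)*(s + 4), (s + 4)^2) = s + 4
(4) = v + 5
(5) = k + 1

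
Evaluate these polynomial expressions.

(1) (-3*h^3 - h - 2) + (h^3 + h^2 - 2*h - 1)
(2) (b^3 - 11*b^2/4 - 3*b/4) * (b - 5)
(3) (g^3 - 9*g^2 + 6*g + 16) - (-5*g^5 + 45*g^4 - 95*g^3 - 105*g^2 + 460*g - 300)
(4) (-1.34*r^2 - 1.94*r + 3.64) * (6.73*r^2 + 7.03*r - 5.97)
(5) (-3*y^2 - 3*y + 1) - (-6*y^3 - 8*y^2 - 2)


(1) = -2*h^3 + h^2 - 3*h - 3
(2) = b^4 - 31*b^3/4 + 13*b^2 + 15*b/4
(3) = 5*g^5 - 45*g^4 + 96*g^3 + 96*g^2 - 454*g + 316
(4) = -9.0182*r^4 - 22.4764*r^3 + 18.8588*r^2 + 37.171*r - 21.7308
(5) = 6*y^3 + 5*y^2 - 3*y + 3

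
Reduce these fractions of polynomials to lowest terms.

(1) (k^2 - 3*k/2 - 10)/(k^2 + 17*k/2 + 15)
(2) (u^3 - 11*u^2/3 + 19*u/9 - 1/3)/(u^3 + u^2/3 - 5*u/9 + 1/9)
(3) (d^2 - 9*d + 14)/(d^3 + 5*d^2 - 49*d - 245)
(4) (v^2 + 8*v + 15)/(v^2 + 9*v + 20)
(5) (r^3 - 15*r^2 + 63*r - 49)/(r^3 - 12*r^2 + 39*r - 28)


(1) = (k - 4)/(k + 6)
(2) = (u - 3)/(u + 1)
(3) = (d - 2)/(d^2 + 12*d + 35)
(4) = (v + 3)/(v + 4)
(5) = (r - 7)/(r - 4)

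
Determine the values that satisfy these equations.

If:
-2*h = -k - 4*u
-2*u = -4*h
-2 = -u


Then:
h = 1
k = -6
u = 2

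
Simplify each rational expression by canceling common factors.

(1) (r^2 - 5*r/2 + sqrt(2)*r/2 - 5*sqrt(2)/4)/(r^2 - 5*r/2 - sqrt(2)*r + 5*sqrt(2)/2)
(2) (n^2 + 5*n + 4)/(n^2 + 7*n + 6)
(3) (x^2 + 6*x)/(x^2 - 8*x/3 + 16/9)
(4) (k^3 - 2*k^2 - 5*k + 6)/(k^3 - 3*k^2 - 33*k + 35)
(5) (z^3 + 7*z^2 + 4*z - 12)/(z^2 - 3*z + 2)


(1) = (8*r + 4*sqrt(2))/(8*r - 8*sqrt(2))
(2) = (n + 4)/(n + 6)
(3) = (9*x^2 + 54*x)/(9*x^2 - 24*x + 16)
(4) = (k^2 - k - 6)/(k^2 - 2*k - 35)
(5) = (z^2 + 8*z + 12)/(z - 2)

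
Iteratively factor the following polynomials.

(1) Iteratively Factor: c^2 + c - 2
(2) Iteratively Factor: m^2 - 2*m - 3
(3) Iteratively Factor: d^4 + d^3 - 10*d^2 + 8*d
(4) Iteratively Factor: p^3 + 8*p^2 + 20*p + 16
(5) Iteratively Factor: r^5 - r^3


(1) = (c + 2)*(c - 1)
(2) = (m - 3)*(m + 1)
(3) = (d - 2)*(d^3 + 3*d^2 - 4*d) = d*(d - 2)*(d^2 + 3*d - 4) = d*(d - 2)*(d + 4)*(d - 1)
(4) = (p + 4)*(p^2 + 4*p + 4) = (p + 2)*(p + 4)*(p + 2)
(5) = (r)*(r^4 - r^2) = r^2*(r^3 - r) = r^3*(r^2 - 1) = r^3*(r + 1)*(r - 1)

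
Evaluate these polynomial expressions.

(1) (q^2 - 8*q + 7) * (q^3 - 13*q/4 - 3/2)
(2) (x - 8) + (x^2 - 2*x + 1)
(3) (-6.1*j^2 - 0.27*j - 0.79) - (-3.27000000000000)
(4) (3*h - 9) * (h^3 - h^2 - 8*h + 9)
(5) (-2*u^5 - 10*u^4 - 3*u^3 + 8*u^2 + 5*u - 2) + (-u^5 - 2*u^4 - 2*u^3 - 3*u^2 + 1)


(1) = q^5 - 8*q^4 + 15*q^3/4 + 49*q^2/2 - 43*q/4 - 21/2
(2) = x^2 - x - 7
(3) = -6.1*j^2 - 0.27*j + 2.48
(4) = 3*h^4 - 12*h^3 - 15*h^2 + 99*h - 81
(5) = -3*u^5 - 12*u^4 - 5*u^3 + 5*u^2 + 5*u - 1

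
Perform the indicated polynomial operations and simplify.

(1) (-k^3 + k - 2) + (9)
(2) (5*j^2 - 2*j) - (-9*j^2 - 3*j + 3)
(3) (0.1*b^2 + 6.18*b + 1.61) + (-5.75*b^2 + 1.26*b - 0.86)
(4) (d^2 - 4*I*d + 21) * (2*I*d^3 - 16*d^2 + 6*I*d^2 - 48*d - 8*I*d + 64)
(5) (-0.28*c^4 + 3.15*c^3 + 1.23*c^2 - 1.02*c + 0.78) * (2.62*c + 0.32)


(1) = -k^3 + k + 7
(2) = 14*j^2 + j - 3
(3) = -5.65*b^2 + 7.44*b + 0.75
(4) = 2*I*d^5 - 8*d^4 + 6*I*d^4 - 24*d^3 + 98*I*d^3 - 304*d^2 + 318*I*d^2 - 1008*d - 424*I*d + 1344
(5) = -0.7336*c^5 + 8.1634*c^4 + 4.2306*c^3 - 2.2788*c^2 + 1.7172*c + 0.2496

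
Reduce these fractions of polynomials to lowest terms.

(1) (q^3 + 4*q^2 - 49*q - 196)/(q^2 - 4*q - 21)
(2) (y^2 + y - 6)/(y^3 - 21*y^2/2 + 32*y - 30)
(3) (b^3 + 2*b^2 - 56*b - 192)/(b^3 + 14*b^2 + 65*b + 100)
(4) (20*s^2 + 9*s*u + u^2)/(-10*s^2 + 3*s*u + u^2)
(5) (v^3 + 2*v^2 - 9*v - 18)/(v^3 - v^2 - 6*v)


(1) = (q^2 + 11*q + 28)/(q + 3)
(2) = (2*y + 6)/(2*y^2 - 17*y + 30)
(3) = (b^2 - 2*b - 48)/(b^2 + 10*b + 25)
(4) = (-4*s - u)/(2*s - u)
(5) = (v + 3)/v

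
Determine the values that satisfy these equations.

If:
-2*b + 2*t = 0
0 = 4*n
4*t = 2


Then:
b = 1/2
n = 0
t = 1/2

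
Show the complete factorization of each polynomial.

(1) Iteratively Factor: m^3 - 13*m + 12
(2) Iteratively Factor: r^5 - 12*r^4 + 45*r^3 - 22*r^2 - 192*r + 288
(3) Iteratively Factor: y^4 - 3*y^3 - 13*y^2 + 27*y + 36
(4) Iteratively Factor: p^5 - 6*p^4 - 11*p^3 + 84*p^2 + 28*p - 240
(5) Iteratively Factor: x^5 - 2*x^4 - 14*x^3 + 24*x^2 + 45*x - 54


(1) = (m - 3)*(m^2 + 3*m - 4) = (m - 3)*(m + 4)*(m - 1)
(2) = (r - 4)*(r^4 - 8*r^3 + 13*r^2 + 30*r - 72) = (r - 4)*(r + 2)*(r^3 - 10*r^2 + 33*r - 36) = (r - 4)*(r - 3)*(r + 2)*(r^2 - 7*r + 12) = (r - 4)^2*(r - 3)*(r + 2)*(r - 3)
(3) = (y + 1)*(y^3 - 4*y^2 - 9*y + 36) = (y - 3)*(y + 1)*(y^2 - y - 12) = (y - 3)*(y + 1)*(y + 3)*(y - 4)
(4) = (p + 3)*(p^4 - 9*p^3 + 16*p^2 + 36*p - 80) = (p - 2)*(p + 3)*(p^3 - 7*p^2 + 2*p + 40) = (p - 4)*(p - 2)*(p + 3)*(p^2 - 3*p - 10) = (p - 4)*(p - 2)*(p + 2)*(p + 3)*(p - 5)
(5) = (x - 3)*(x^4 + x^3 - 11*x^2 - 9*x + 18) = (x - 3)^2*(x^3 + 4*x^2 + x - 6) = (x - 3)^2*(x + 2)*(x^2 + 2*x - 3) = (x - 3)^2*(x - 1)*(x + 2)*(x + 3)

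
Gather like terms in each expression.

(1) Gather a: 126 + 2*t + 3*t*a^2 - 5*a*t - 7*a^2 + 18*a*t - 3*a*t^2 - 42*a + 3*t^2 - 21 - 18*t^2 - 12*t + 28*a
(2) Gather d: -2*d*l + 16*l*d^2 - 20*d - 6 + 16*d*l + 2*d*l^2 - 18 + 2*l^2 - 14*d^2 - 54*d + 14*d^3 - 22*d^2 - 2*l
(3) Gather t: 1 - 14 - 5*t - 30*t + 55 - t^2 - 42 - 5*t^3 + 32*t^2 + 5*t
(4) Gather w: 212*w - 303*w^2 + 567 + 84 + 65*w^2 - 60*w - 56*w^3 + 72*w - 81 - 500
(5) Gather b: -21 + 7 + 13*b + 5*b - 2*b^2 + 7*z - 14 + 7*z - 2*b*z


(1) = a^2*(3*t - 7) + a*(-3*t^2 + 13*t - 14) - 15*t^2 - 10*t + 105
(2) = 14*d^3 + d^2*(16*l - 36) + d*(2*l^2 + 14*l - 74) + 2*l^2 - 2*l - 24
(3) = -5*t^3 + 31*t^2 - 30*t
(4) = -56*w^3 - 238*w^2 + 224*w + 70
(5) = -2*b^2 + b*(18 - 2*z) + 14*z - 28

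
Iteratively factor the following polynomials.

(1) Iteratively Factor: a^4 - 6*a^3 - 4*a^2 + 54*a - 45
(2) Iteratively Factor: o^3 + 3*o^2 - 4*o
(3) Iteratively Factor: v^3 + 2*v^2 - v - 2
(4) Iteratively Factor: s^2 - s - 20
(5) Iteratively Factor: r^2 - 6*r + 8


(1) = (a - 5)*(a^3 - a^2 - 9*a + 9) = (a - 5)*(a - 1)*(a^2 - 9) = (a - 5)*(a - 1)*(a + 3)*(a - 3)
(2) = (o)*(o^2 + 3*o - 4) = o*(o + 4)*(o - 1)
(3) = (v + 1)*(v^2 + v - 2) = (v + 1)*(v + 2)*(v - 1)
(4) = (s + 4)*(s - 5)
(5) = (r - 4)*(r - 2)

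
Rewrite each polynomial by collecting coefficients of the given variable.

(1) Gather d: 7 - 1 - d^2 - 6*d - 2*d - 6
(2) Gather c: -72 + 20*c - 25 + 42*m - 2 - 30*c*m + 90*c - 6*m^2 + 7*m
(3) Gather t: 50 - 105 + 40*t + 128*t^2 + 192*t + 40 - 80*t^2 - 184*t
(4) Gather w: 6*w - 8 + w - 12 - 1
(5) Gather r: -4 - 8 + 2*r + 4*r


(1) = -d^2 - 8*d
(2) = c*(110 - 30*m) - 6*m^2 + 49*m - 99
(3) = 48*t^2 + 48*t - 15
(4) = 7*w - 21
(5) = 6*r - 12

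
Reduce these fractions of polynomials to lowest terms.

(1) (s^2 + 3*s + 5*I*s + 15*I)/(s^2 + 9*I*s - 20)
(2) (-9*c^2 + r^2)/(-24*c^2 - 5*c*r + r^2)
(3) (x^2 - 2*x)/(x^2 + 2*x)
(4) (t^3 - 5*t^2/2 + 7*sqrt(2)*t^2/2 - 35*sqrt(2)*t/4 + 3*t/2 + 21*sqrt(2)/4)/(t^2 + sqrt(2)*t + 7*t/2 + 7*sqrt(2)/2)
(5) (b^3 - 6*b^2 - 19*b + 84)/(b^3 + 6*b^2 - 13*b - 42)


(1) = (s + 3)/(s + 4*I)
(2) = (-3*c + r)/(-8*c + r)
(3) = (x - 2)/(x + 2)
(4) = (8*t^3 + t^2*(-20 + 28*sqrt(2)) + t*(12 - 70*sqrt(2)) + 42*sqrt(2))/(8*t^2 + t*(8*sqrt(2) + 28) + 28*sqrt(2))
(5) = (b^2 - 3*b - 28)/(b^2 + 9*b + 14)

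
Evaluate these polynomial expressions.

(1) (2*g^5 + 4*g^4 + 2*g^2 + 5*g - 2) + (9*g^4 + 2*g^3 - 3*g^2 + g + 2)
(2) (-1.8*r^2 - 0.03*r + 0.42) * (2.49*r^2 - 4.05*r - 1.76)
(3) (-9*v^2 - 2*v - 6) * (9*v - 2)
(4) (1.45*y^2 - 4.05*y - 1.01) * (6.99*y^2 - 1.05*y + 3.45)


(1) = 2*g^5 + 13*g^4 + 2*g^3 - g^2 + 6*g
(2) = -4.482*r^4 + 7.2153*r^3 + 4.3353*r^2 - 1.6482*r - 0.7392
(3) = -81*v^3 - 50*v + 12
(4) = 10.1355*y^4 - 29.832*y^3 + 2.1951*y^2 - 12.912*y - 3.4845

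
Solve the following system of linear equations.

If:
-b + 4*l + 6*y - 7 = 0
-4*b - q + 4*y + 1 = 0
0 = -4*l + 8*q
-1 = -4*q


Then:
b = 49/40
l = 1/2
q = 1/4
y = 83/80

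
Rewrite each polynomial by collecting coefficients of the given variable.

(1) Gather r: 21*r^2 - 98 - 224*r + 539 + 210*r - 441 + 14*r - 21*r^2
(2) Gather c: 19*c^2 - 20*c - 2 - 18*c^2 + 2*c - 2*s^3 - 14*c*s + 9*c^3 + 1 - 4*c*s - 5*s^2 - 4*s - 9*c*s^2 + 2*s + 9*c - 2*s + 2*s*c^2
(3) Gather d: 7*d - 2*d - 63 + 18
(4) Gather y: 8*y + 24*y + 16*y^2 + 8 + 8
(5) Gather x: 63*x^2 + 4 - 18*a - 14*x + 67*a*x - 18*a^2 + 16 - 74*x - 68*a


(1) = 0
(2) = 9*c^3 + c^2*(2*s + 1) + c*(-9*s^2 - 18*s - 9) - 2*s^3 - 5*s^2 - 4*s - 1
(3) = 5*d - 45
(4) = 16*y^2 + 32*y + 16
(5) = -18*a^2 - 86*a + 63*x^2 + x*(67*a - 88) + 20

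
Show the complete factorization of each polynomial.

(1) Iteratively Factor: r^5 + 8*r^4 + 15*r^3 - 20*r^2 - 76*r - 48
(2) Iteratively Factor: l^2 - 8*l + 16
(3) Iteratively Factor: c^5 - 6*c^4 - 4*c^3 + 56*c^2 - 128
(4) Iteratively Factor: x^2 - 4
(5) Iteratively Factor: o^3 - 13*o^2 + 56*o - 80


(1) = (r + 1)*(r^4 + 7*r^3 + 8*r^2 - 28*r - 48) = (r + 1)*(r + 2)*(r^3 + 5*r^2 - 2*r - 24) = (r + 1)*(r + 2)*(r + 4)*(r^2 + r - 6) = (r + 1)*(r + 2)*(r + 3)*(r + 4)*(r - 2)
(2) = (l - 4)*(l - 4)
(3) = (c + 2)*(c^4 - 8*c^3 + 12*c^2 + 32*c - 64) = (c - 4)*(c + 2)*(c^3 - 4*c^2 - 4*c + 16) = (c - 4)^2*(c + 2)*(c^2 - 4) = (c - 4)^2*(c + 2)^2*(c - 2)
(4) = (x - 2)*(x + 2)
(5) = (o - 5)*(o^2 - 8*o + 16) = (o - 5)*(o - 4)*(o - 4)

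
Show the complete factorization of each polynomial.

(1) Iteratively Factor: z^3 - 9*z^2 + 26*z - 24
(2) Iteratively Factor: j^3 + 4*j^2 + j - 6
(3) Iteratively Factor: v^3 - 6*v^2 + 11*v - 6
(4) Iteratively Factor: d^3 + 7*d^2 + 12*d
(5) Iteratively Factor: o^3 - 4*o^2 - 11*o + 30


(1) = (z - 4)*(z^2 - 5*z + 6) = (z - 4)*(z - 2)*(z - 3)
(2) = (j - 1)*(j^2 + 5*j + 6) = (j - 1)*(j + 2)*(j + 3)
(3) = (v - 3)*(v^2 - 3*v + 2) = (v - 3)*(v - 2)*(v - 1)
(4) = (d)*(d^2 + 7*d + 12) = d*(d + 3)*(d + 4)
(5) = (o - 5)*(o^2 + o - 6) = (o - 5)*(o + 3)*(o - 2)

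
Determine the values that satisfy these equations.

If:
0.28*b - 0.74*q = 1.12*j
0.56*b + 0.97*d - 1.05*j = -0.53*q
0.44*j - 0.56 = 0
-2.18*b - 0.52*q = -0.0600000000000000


Then:
b = 0.45
d = 2.08
j = 1.27
q = -1.76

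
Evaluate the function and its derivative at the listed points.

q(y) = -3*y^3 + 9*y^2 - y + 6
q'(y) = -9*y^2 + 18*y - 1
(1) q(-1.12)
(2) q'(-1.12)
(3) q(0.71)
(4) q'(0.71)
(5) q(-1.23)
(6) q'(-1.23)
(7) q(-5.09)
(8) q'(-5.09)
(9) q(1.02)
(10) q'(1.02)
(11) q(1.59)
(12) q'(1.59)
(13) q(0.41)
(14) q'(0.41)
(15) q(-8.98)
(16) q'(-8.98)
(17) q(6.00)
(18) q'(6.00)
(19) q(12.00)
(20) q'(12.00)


(1) = 22.62
(2) = -32.45
(3) = 8.75
(4) = 7.24
(5) = 26.43
(6) = -36.76
(7) = 639.88
(8) = -325.79
(9) = 11.16
(10) = 8.00
(11) = 15.10
(12) = 4.87
(13) = 6.90
(14) = 4.87
(15) = 2913.20
(16) = -888.40
(17) = -324.00
(18) = -217.00
(19) = -3894.00
(20) = -1081.00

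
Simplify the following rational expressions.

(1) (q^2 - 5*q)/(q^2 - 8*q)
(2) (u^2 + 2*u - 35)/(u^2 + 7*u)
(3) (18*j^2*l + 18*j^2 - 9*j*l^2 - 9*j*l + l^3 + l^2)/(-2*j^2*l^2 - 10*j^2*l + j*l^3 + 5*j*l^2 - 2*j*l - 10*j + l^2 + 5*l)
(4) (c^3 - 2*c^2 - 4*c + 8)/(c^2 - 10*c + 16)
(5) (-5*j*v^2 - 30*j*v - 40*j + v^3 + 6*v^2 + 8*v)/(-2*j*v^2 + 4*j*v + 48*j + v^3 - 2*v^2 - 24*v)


(1) = (q - 5)/(q - 8)
(2) = (u - 5)/u
(3) = (-18*j^2*l - 18*j^2 + 9*j*l^2 + 9*j*l - l^3 - l^2)/(2*j^2*l^2 + 10*j^2*l - j*l^3 - 5*j*l^2 + 2*j*l + 10*j - l^2 - 5*l)
(4) = (c^2 - 4)/(c - 8)
(5) = (-5*j*v - 10*j + v^2 + 2*v)/(-2*j*v + 12*j + v^2 - 6*v)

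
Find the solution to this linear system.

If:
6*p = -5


Then:
p = -5/6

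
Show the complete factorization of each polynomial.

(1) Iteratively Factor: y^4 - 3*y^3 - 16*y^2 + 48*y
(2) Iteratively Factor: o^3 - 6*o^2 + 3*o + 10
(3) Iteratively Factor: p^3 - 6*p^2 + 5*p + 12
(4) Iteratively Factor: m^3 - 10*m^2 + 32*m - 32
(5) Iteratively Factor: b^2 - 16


(1) = (y + 4)*(y^3 - 7*y^2 + 12*y) = (y - 3)*(y + 4)*(y^2 - 4*y) = (y - 4)*(y - 3)*(y + 4)*(y)
(2) = (o - 5)*(o^2 - o - 2) = (o - 5)*(o - 2)*(o + 1)
(3) = (p - 4)*(p^2 - 2*p - 3) = (p - 4)*(p - 3)*(p + 1)
(4) = (m - 4)*(m^2 - 6*m + 8) = (m - 4)^2*(m - 2)
(5) = (b - 4)*(b + 4)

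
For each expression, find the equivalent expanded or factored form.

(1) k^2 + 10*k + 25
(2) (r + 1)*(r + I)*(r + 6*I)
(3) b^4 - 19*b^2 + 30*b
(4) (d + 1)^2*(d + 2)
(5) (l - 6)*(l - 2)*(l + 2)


(1) = (k + 5)^2
(2) = r^3 + r^2 + 7*I*r^2 - 6*r + 7*I*r - 6
(3) = b*(b - 3)*(b - 2)*(b + 5)
(4) = d^3 + 4*d^2 + 5*d + 2
(5) = l^3 - 6*l^2 - 4*l + 24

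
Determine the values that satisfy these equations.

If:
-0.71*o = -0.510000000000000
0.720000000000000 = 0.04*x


Then:
o = 0.72
x = 18.00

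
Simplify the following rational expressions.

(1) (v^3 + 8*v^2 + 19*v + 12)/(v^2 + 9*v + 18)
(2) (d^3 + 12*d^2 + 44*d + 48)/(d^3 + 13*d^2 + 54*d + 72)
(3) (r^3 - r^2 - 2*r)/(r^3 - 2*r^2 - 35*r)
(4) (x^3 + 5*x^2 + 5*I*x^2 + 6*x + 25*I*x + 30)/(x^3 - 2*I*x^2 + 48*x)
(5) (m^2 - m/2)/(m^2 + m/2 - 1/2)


(1) = (v^2 + 5*v + 4)/(v + 6)
(2) = (d + 2)/(d + 3)
(3) = (r^2 - r - 2)/(r^2 - 2*r - 35)
(4) = (x^2 + x*(5 - I) - 5*I)/(x^2 - 8*I*x)
(5) = m/(m + 1)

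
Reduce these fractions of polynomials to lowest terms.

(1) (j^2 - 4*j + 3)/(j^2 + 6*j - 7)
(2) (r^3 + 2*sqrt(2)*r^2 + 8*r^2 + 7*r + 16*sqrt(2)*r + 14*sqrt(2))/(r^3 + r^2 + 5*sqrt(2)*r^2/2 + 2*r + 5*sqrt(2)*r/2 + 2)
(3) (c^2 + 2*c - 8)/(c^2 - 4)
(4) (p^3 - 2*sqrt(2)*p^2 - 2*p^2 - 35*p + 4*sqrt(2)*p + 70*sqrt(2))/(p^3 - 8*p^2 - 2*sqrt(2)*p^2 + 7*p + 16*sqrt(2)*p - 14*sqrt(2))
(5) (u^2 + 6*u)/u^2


(1) = (j - 3)/(j + 7)
(2) = (2*r + 14)/(2*r + sqrt(2))
(3) = (c + 4)/(c + 2)
(4) = (p + 5)/(p - 1)
(5) = (u + 6)/u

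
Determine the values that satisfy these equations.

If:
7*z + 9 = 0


Then:
z = -9/7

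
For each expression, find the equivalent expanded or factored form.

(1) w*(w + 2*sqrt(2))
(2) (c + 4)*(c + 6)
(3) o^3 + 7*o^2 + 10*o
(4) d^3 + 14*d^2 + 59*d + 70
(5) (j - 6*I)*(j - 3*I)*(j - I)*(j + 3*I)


(1) = w^2 + 2*sqrt(2)*w
(2) = c^2 + 10*c + 24
(3) = o*(o + 2)*(o + 5)
(4) = (d + 2)*(d + 5)*(d + 7)
(5) = j^4 - 7*I*j^3 + 3*j^2 - 63*I*j - 54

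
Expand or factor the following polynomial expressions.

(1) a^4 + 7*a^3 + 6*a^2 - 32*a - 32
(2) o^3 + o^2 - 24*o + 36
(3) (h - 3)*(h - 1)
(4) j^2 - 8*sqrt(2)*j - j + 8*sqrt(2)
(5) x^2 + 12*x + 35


(1) = (a - 2)*(a + 1)*(a + 4)^2
(2) = (o - 3)*(o - 2)*(o + 6)
(3) = h^2 - 4*h + 3
(4) = (j - 1)*(j - 8*sqrt(2))
(5) = (x + 5)*(x + 7)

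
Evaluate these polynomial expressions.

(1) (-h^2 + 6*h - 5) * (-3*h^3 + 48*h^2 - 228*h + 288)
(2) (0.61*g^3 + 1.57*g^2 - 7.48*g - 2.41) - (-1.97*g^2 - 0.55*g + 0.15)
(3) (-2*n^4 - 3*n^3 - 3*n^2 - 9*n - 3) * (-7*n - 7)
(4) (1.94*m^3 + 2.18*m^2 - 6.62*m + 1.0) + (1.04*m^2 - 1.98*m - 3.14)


(1) = 3*h^5 - 66*h^4 + 531*h^3 - 1896*h^2 + 2868*h - 1440
(2) = 0.61*g^3 + 3.54*g^2 - 6.93*g - 2.56
(3) = 14*n^5 + 35*n^4 + 42*n^3 + 84*n^2 + 84*n + 21
(4) = 1.94*m^3 + 3.22*m^2 - 8.6*m - 2.14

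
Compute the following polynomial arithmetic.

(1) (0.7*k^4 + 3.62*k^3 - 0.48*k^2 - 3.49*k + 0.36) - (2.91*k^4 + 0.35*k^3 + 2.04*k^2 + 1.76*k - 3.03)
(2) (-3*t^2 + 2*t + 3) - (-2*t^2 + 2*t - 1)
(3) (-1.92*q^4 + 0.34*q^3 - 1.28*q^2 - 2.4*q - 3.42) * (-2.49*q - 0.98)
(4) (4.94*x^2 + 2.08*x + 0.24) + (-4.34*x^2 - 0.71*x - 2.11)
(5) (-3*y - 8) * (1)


(1) = -2.21*k^4 + 3.27*k^3 - 2.52*k^2 - 5.25*k + 3.39
(2) = 4 - t^2
(3) = 4.7808*q^5 + 1.035*q^4 + 2.854*q^3 + 7.2304*q^2 + 10.8678*q + 3.3516
(4) = 0.6*x^2 + 1.37*x - 1.87
(5) = -3*y - 8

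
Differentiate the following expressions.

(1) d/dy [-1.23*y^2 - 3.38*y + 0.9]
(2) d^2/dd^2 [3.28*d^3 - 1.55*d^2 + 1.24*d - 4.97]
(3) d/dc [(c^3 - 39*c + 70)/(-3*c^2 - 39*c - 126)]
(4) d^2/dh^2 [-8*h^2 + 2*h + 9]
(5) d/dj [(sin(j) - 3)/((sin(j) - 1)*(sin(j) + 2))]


(1) = -2.46*y - 3.38
(2) = 19.68*d - 3.1
(3) = (-c^2 - 12*c + 52)/(3*(c^2 + 12*c + 36))
(4) = -16
(5) = (6*sin(j) + cos(j)^2)*cos(j)/((sin(j) - 1)^2*(sin(j) + 2)^2)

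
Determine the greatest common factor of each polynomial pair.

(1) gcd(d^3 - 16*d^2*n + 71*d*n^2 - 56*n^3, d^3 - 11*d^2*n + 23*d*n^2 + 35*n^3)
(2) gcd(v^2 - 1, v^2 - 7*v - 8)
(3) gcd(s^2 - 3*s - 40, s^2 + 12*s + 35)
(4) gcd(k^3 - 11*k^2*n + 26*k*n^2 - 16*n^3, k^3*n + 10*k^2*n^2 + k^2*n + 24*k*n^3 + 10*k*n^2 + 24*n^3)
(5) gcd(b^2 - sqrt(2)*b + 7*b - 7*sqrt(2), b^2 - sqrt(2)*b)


(1) = gcd((d - 8*n)*(d - 7*n)*(d - n), (d - 7*n)*(d - 5*n)*(d + n)) = d - 7*n
(2) = v + 1
(3) = s + 5
(4) = 1
(5) = b - sqrt(2)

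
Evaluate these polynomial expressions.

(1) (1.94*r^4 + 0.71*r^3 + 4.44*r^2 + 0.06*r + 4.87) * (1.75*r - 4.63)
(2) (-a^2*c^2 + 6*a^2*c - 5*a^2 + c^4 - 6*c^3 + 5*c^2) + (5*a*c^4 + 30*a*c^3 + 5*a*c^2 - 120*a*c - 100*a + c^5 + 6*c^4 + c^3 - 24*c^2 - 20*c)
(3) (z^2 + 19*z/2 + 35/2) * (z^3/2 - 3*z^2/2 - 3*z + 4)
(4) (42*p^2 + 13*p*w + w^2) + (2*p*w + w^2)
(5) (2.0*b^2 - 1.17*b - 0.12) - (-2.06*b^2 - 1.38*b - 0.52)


(1) = 3.395*r^5 - 7.7397*r^4 + 4.4827*r^3 - 20.4522*r^2 + 8.2447*r - 22.5481
(2) = -a^2*c^2 + 6*a^2*c - 5*a^2 + 5*a*c^4 + 30*a*c^3 + 5*a*c^2 - 120*a*c - 100*a + c^5 + 7*c^4 - 5*c^3 - 19*c^2 - 20*c
(3) = z^5/2 + 13*z^4/4 - 17*z^3/2 - 203*z^2/4 - 29*z/2 + 70
(4) = 42*p^2 + 15*p*w + 2*w^2
(5) = 4.06*b^2 + 0.21*b + 0.4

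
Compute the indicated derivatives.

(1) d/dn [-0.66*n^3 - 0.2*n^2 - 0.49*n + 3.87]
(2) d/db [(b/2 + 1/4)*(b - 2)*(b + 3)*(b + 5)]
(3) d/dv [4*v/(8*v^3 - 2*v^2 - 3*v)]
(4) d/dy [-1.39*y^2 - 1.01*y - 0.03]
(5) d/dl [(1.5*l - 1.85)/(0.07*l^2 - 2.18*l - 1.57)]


(1) = -1.98*n^2 - 0.4*n - 0.49
(2) = 2*b^3 + 39*b^2/4 + 2*b - 61/4
(3) = 8*(1 - 8*v)/(-8*v^2 + 2*v + 3)^2
(4) = -2.78*y - 1.01
(5) = (-0.105*l^2 + 0.259*l - 6.388)/(0.0049*l^4 - 0.3052*l^3 + 4.5326*l^2 + 6.8452*l + 2.4649)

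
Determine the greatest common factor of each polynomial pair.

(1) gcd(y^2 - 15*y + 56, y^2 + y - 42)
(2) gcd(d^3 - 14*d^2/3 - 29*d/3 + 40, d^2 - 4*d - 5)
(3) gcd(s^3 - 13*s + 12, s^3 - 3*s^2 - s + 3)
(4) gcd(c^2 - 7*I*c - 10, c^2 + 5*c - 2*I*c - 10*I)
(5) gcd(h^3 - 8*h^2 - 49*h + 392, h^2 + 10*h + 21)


(1) = 1
(2) = d - 5
(3) = s^2 - 4*s + 3
(4) = gcd((c - 5*I)*(c - 2*I), (c + 5)*(c - 2*I)) = c - 2*I
(5) = gcd((h - 8)*(h - 7)*(h + 7), (h + 3)*(h + 7)) = h + 7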